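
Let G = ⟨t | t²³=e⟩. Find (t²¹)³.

Compute successive powers of (t²¹), reducing at each step:
  (t²¹)²: (t²¹) · t²¹ = t¹⁹
  (t²¹)³: (t¹⁹) · t²¹ = t¹⁷

Answer: t¹⁷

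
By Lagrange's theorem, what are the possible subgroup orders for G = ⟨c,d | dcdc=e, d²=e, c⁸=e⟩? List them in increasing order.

|G| = 16 = 2⁴. By Lagrange's theorem the order of any subgroup divides 16; the divisors of 16 are 1, 2, 4, 8, 16.

Answer: 1, 2, 4, 8, 16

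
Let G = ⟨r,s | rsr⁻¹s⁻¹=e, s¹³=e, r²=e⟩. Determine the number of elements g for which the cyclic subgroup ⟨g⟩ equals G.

G is cyclic of order 26. An element generates G iff its order is 26, and a cyclic group of order 26 has exactly φ(26) = 12 such elements.

Answer: 12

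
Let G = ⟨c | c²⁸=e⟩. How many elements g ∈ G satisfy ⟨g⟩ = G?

G is cyclic of order 28. An element generates G iff its order is 28, and a cyclic group of order 28 has exactly φ(28) = 12 such elements.

Answer: 12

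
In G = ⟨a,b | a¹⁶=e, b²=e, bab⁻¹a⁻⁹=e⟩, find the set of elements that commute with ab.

⟨ab⟩ ⊆ C_G(ab) since powers of ab commute with ab; so |C_G(ab)| ≥ |⟨ab⟩| = 16.
By orbit–stabilizer, |C_G(ab)| = |G| / |conj. class of ab| = 32 / 2 = 16.
The 16 elements commuting with ab are {e, a², a⁴, a⁶, a⁸, a¹⁰, a¹², a¹⁴, a⁹b, ab, a¹¹b, a³b, a¹³b, a⁵b, a¹⁵b, a⁷b}.

Answer: {e, a², a⁴, a⁶, a⁸, a¹⁰, a¹², a¹⁴, a⁹b, ab, a¹¹b, a³b, a¹³b, a⁵b, a¹⁵b, a⁷b}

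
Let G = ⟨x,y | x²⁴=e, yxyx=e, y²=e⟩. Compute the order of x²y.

Compute successive powers until reaching e:
  (x²y)¹ = x²y, (x²y)² = e.
The smallest positive k with (x²y)ᵏ = e is 2.

Answer: 2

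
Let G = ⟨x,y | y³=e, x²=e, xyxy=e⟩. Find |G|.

Enumerate words in the generators, reducing via the relations: the distinct elements are
  {e, x, y, xy, y², xy²}.
No further products give new elements, so |G| = 6.

Answer: 6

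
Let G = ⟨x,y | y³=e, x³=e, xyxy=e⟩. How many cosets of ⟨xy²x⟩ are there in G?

First find ord(xy²x) by computing successive powers:
  (xy²x)¹ = xy²x, (xy²x)² = e.
So |⟨xy²x⟩| = ord(xy²x) = 2. With |G| = 12, by Lagrange [G : ⟨xy²x⟩] = 12/2 = 6.

Answer: 6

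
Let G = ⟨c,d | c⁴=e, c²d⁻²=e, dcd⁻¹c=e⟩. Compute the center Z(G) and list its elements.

An element z ∈ Z(G) iff z commutes with every generator.
For example c² is central: (c²)·c = c³ = c·(c²); (c²)·d = d⁻¹ = d·(c²).
Whereas c ∉ Z(G) since c·d = cd ≠ cd⁻¹ = d·c.
Checking each of the 8 elements this way gives Z(G) = {e, c²}, of order 2.

Answer: {e, c²}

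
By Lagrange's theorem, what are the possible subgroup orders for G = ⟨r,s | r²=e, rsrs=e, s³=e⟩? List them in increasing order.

|G| = 6 = 2 · 3. By Lagrange's theorem the order of any subgroup divides 6; the divisors of 6 are 1, 2, 3, 6.

Answer: 1, 2, 3, 6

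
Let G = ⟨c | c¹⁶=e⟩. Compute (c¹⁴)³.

Compute successive powers of (c¹⁴), reducing at each step:
  (c¹⁴)²: (c¹⁴) · c¹⁴ = c¹²
  (c¹⁴)³: (c¹²) · c¹⁴ = c¹⁰

Answer: c¹⁰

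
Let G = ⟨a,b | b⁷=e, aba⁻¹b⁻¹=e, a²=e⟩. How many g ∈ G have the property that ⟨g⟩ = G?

G is cyclic of order 14. An element generates G iff its order is 14, and a cyclic group of order 14 has exactly φ(14) = 6 such elements.

Answer: 6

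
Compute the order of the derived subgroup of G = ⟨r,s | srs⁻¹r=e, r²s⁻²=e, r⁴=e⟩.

G' = [G, G] is generated by all commutators. The generator-pair commutators are: [r, s] = r².
The subgroup they normally generate is {e, r²}, of order 2.
Check: |G/G'| = 8/2 = 4 is the order of the abelianisation.

Answer: 2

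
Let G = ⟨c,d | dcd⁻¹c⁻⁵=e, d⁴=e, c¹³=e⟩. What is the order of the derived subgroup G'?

G' = [G, G] is generated by all commutators. The generator-pair commutators are: [c, d] = c⁹.
The subgroup they normally generate is {e, c, c², c³, c⁴, c⁵, c⁶, c⁷, c⁸, c⁹, c¹⁰, c¹¹, c¹²}, of order 13.
Check: |G/G'| = 52/13 = 4 is the order of the abelianisation.

Answer: 13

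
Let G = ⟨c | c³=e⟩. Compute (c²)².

Compute successive powers of (c²), reducing at each step:
  (c²)²: (c²) · c² = c

Answer: c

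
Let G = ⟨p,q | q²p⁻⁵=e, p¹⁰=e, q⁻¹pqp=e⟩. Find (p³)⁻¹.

The order of (p³) is 10 (smallest k with (p³)ᵏ = e), so (p³)⁻¹ = (p³)⁹ = p⁷.
Check: (p³) · (p⁷) → (p³) · p⁷ = e, giving e as required.

Answer: p⁷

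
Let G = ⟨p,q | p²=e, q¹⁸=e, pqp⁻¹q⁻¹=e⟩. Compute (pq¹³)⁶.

Compute successive powers of (pq¹³), reducing at each step:
  (pq¹³)²: (pq¹³) · p = q¹³;   (q¹³) · q¹³ = q⁸
  (pq¹³)³: (q⁸) · p = pq⁸;   (pq⁸) · q¹³ = pq³
  (pq¹³)⁴: (pq³) · p = q³;   (q³) · q¹³ = q¹⁶
  (pq¹³)⁵: (q¹⁶) · p = pq¹⁶;   (pq¹⁶) · q¹³ = pq¹¹
  (pq¹³)⁶: (pq¹¹) · p = q¹¹;   (q¹¹) · q¹³ = q⁶

Answer: q⁶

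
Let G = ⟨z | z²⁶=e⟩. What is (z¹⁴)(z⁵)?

Compute (z¹⁴) · (z⁵) by multiplying left to right and reducing via the relations at each step:
  (z¹⁴) · z⁵ = z¹⁹

Answer: z¹⁹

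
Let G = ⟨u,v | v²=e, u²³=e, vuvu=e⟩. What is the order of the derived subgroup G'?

G' = [G, G] is generated by all commutators. The generator-pair commutators are: [u, v] = u².
The subgroup they normally generate is {e, u, u², u³, u⁴, u⁵, u⁶, u⁷, u⁸, u⁹, u¹⁰, u¹¹, u¹², u¹³, u¹⁴, u¹⁵, u¹⁶, u¹⁷, u¹⁸, u¹⁹, u²⁰, u²¹, u²²}, of order 23.
Check: |G/G'| = 46/23 = 2 is the order of the abelianisation.

Answer: 23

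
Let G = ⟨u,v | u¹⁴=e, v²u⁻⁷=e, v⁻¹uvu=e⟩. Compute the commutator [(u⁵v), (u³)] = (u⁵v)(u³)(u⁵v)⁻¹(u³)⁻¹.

[(u⁵v), (u³)] = (u⁵v)·(u³)·(u⁵v)⁻¹·(u³)⁻¹.
  (u⁵v) · (u³) = u²v
  (u²v) · (u⁵v⁻¹) = u¹¹
  (u¹¹) · (u¹¹) = u⁸

Answer: u⁸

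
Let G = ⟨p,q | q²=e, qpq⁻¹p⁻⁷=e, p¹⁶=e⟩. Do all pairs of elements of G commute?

p·q = pq but q·p = p⁷q, so p·q ≠ q·p and G is not abelian.

Answer: No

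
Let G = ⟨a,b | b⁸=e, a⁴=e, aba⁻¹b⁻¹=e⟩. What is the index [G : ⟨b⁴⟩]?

First find ord(b⁴) by computing successive powers:
  (b⁴)¹ = b⁴, (b⁴)² = e.
So |⟨b⁴⟩| = ord(b⁴) = 2. With |G| = 32, by Lagrange [G : ⟨b⁴⟩] = 32/2 = 16.

Answer: 16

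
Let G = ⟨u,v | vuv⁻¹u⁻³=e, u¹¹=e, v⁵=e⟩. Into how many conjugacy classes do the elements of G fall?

The conjugacy classes (representative and size) are:
  [e] (size 1), [u³] (size 5), [u⁶] (size 5), [u⁷v] (size 11), [u⁹v²] (size 11), [u⁷v³] (size 11), [u⁷v⁴] (size 11).
Class equation: 1 + 5 + 5 + 11 + 11 + 11 + 11 = 55 = |G|. So G has 7 conjugacy classes.

Answer: 7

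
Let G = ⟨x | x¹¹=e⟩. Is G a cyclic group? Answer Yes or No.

|G| = 11. The element x has order 11 (its powers give 11 distinct elements), so ⟨x⟩ = G and G is cyclic.

Answer: Yes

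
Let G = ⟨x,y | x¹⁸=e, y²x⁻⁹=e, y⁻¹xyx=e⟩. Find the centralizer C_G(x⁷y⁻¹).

⟨x⁷y⁻¹⟩ ⊆ C_G(x⁷y⁻¹) since powers of x⁷y⁻¹ commute with x⁷y⁻¹; so |C_G(x⁷y⁻¹)| ≥ |⟨x⁷y⁻¹⟩| = 4.
By orbit–stabilizer, |C_G(x⁷y⁻¹)| = |G| / |conj. class of x⁷y⁻¹| = 36 / 9 = 4.
The 4 elements commuting with x⁷y⁻¹ are {e, x⁹, x⁷y, x⁷y⁻¹}.

Answer: {e, x⁹, x⁷y, x⁷y⁻¹}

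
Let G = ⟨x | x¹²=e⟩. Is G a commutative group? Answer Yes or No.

G has a single generator, so G is cyclic and hence abelian.

Answer: Yes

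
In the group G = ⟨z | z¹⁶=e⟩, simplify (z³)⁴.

Compute successive powers of (z³), reducing at each step:
  (z³)²: (z³) · z³ = z⁶
  (z³)³: (z⁶) · z³ = z⁹
  (z³)⁴: (z⁹) · z³ = z¹²

Answer: z¹²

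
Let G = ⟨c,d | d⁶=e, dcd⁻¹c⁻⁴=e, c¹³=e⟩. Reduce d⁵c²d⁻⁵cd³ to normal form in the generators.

Multiply left to right, reducing at each step:
  (d⁵) · c² = c⁷d⁵
  (c⁷d⁵) · d⁻⁵ = c⁷
  (c⁷) · c = c⁸
  (c⁸) · d³ = c⁸d³

Answer: c⁸d³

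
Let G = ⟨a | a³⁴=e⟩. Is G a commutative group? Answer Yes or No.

G has a single generator, so G is cyclic and hence abelian.

Answer: Yes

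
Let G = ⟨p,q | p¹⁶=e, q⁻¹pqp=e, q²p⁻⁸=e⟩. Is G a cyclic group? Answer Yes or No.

Every cyclic group is abelian. But p·q = pq while q·p = p⁷q⁻¹, so p·q ≠ q·p and G is not abelian. Hence G is not cyclic.

Answer: No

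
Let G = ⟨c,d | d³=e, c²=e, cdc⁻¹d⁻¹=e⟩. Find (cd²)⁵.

Compute successive powers of (cd²), reducing at each step:
  (cd²)²: (cd²) · c = d²;   (d²) · d² = d
  (cd²)³: d · c = cd;   (cd) · d² = c
  (cd²)⁴: c · c = e;   e · d² = d²
  (cd²)⁵: (d²) · c = cd²;   (cd²) · d² = cd

Answer: cd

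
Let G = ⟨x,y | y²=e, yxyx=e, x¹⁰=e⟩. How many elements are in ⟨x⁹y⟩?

|⟨x⁹y⟩| equals the order of x⁹y. Compute successive powers until reaching e:
  (x⁹y)¹ = x⁹y, (x⁹y)² = e.
The smallest positive k with (x⁹y)ᵏ = e is 2, so |⟨x⁹y⟩| = 2.

Answer: 2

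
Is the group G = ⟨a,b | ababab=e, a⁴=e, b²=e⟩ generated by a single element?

Every cyclic group is abelian. But a·b = ab while b·a = ba, so a·b ≠ b·a and G is not abelian. Hence G is not cyclic.

Answer: No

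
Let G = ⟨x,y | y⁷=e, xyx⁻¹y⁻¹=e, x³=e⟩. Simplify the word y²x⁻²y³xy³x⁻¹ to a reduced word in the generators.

Multiply left to right, reducing at each step:
  (y²) · x⁻² = xy²
  (xy²) · y³ = xy⁵
  (xy⁵) · x = x²y⁵
  (x²y⁵) · y³ = x²y
  (x²y) · x⁻¹ = xy

Answer: xy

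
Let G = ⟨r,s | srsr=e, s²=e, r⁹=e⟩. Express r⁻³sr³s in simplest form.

Multiply left to right, reducing at each step:
  (r⁶) · s = r⁶s
  (r⁶s) · r³ = r³s
  (r³s) · s = r³

Answer: r³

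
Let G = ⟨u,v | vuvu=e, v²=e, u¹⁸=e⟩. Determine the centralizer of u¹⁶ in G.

⟨u¹⁶⟩ ⊆ C_G(u¹⁶) since powers of u¹⁶ commute with u¹⁶; so |C_G(u¹⁶)| ≥ |⟨u¹⁶⟩| = 9.
By orbit–stabilizer, |C_G(u¹⁶)| = |G| / |conj. class of u¹⁶| = 36 / 2 = 18.
The 18 elements commuting with u¹⁶ are {e, u, u², u³, u⁴, u⁵, u⁶, u⁷, u⁸, u⁹, u¹⁰, u¹¹, u¹², u¹³, u¹⁴, u¹⁵, u¹⁶, u¹⁷}.

Answer: {e, u, u², u³, u⁴, u⁵, u⁶, u⁷, u⁸, u⁹, u¹⁰, u¹¹, u¹², u¹³, u¹⁴, u¹⁵, u¹⁶, u¹⁷}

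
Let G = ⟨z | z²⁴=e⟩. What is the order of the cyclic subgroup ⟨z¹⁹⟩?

|⟨z¹⁹⟩| equals the order of z¹⁹. Compute successive powers until reaching e:
  (z¹⁹)¹ = z¹⁹, (z¹⁹)² = z¹⁴, (z¹⁹)³ = z⁹, (z¹⁹)⁴ = z⁴, (z¹⁹)⁵ = z²³, (z¹⁹)⁶ = z¹⁸, (z¹⁹)⁷ = z¹³, (z¹⁹)⁸ = z⁸, (z¹⁹)⁹ = z³, (z¹⁹)¹⁰ = z²², (z¹⁹)¹¹ = z¹⁷, (z¹⁹)¹² = z¹², (z¹⁹)¹³ = z⁷, (z¹⁹)¹⁴ = z², (z¹⁹)¹⁵ = z²¹, (z¹⁹)¹⁶ = z¹⁶, (z¹⁹)¹⁷ = z¹¹, (z¹⁹)¹⁸ = z⁶, (z¹⁹)¹⁹ = z, (z¹⁹)²⁰ = z²⁰, (z¹⁹)²¹ = z¹⁵, (z¹⁹)²² = z¹⁰, (z¹⁹)²³ = z⁵, (z¹⁹)²⁴ = e.
The smallest positive k with (z¹⁹)ᵏ = e is 24, so |⟨z¹⁹⟩| = 24.

Answer: 24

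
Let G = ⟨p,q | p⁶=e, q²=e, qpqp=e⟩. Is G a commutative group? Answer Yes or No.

p·q = pq but q·p = p⁵q, so p·q ≠ q·p and G is not abelian.

Answer: No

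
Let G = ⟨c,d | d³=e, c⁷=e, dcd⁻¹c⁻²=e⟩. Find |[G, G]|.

G' = [G, G] is generated by all commutators. The generator-pair commutators are: [c, d] = c⁶.
The subgroup they normally generate is {e, c, c², c³, c⁴, c⁵, c⁶}, of order 7.
Check: |G/G'| = 21/7 = 3 is the order of the abelianisation.

Answer: 7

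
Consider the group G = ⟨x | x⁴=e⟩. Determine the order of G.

G is generated by a single element, so G is cyclic. The relator gives x⁴ = e and no smaller power is forced to be e, so the 4 powers {e, x, x², x³} are distinct. Hence |G| = 4.

Answer: 4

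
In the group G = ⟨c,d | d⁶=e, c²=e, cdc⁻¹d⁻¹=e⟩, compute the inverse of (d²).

The order of (d²) is 3 (smallest k with (d²)ᵏ = e), so (d²)⁻¹ = (d²)² = d⁴.
Check: (d²) · (d⁴) → (d²) · d⁴ = e, giving e as required.

Answer: d⁴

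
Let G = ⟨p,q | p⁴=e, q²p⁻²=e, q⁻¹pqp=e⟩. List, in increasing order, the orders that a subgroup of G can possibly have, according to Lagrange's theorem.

|G| = 8 = 2³. By Lagrange's theorem the order of any subgroup divides 8; the divisors of 8 are 1, 2, 4, 8.

Answer: 1, 2, 4, 8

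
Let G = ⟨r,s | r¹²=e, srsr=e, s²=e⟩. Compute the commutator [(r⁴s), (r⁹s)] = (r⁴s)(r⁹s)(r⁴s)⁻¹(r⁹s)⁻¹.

[(r⁴s), (r⁹s)] = (r⁴s)·(r⁹s)·(r⁴s)⁻¹·(r⁹s)⁻¹.
  (r⁴s) · (r⁹s) = r⁷
  (r⁷) · (r⁴s) = r¹¹s
  (r¹¹s) · (r⁹s) = r²

Answer: r²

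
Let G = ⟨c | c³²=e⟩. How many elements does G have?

G is generated by a single element, so G is cyclic. The relator gives c³² = e and no smaller power is forced to be e, so the 32 powers {c, e, c², c³, c⁴, c⁵, c⁶, c⁷, c⁸, c⁹, c²², c²³, c²¹, c²⁰, c²⁴, c²⁵, c²⁶, c²⁷, c²⁸, c²⁹, c³¹, c³⁰, c¹², c¹³, c¹¹, c¹⁰, c¹⁴, c¹⁵, c¹⁶, c¹⁷, c¹⁸, c¹⁹} are distinct. Hence |G| = 32.

Answer: 32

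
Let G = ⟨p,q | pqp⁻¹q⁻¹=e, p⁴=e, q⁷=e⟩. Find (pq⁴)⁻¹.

The order of (pq⁴) is 28 (smallest k with (pq⁴)ᵏ = e), so (pq⁴)⁻¹ = (pq⁴)²⁷ = p³q³.
Check: (pq⁴) · (p³q³) → (pq⁴) · p³ = q⁴;   (q⁴) · q³ = e, giving e as required.

Answer: p³q³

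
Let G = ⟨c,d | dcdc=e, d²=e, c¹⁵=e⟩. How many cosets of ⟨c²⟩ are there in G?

First find ord(c²) by computing successive powers:
  (c²)¹ = c², (c²)² = c⁴, (c²)³ = c⁶, (c²)⁴ = c⁸, (c²)⁵ = c¹⁰, (c²)⁶ = c¹², (c²)⁷ = c¹⁴, (c²)⁸ = c, (c²)⁹ = c³, (c²)¹⁰ = c⁵, (c²)¹¹ = c⁷, (c²)¹² = c⁹, (c²)¹³ = c¹¹, (c²)¹⁴ = c¹³, (c²)¹⁵ = e.
So |⟨c²⟩| = ord(c²) = 15. With |G| = 30, by Lagrange [G : ⟨c²⟩] = 30/15 = 2.

Answer: 2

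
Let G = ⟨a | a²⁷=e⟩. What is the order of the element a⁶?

Compute successive powers until reaching e:
  (a⁶)¹ = a⁶, (a⁶)² = a¹², (a⁶)³ = a¹⁸, (a⁶)⁴ = a²⁴, (a⁶)⁵ = a³, (a⁶)⁶ = a⁹, (a⁶)⁷ = a¹⁵, (a⁶)⁸ = a²¹, (a⁶)⁹ = e.
The smallest positive k with (a⁶)ᵏ = e is 9.

Answer: 9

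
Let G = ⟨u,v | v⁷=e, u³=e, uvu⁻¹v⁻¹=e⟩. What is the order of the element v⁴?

Compute successive powers until reaching e:
  (v⁴)¹ = v⁴, (v⁴)² = v, (v⁴)³ = v⁵, (v⁴)⁴ = v², (v⁴)⁵ = v⁶, (v⁴)⁶ = v³, (v⁴)⁷ = e.
The smallest positive k with (v⁴)ᵏ = e is 7.

Answer: 7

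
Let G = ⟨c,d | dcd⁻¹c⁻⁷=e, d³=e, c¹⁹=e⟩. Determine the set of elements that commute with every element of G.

An element z ∈ Z(G) iff z commutes with every generator.
For example e is central: e·c = c = c·e; e·d = d = d·e.
Whereas c ∉ Z(G) since c·d = cd ≠ c⁷d = d·c.
Checking each of the 57 elements this way gives Z(G) = {e}, of order 1.

Answer: {e}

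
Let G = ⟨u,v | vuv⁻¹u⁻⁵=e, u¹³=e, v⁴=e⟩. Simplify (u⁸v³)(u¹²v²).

Compute (u⁸v³) · (u¹²v²) by multiplying left to right and reducing via the relations at each step:
  (u⁸v³) · u¹² = v³
  (v³) · v² = v

Answer: v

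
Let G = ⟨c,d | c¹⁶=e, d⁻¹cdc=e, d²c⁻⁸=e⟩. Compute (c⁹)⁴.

Compute successive powers of (c⁹), reducing at each step:
  (c⁹)²: (c⁹) · c⁹ = c²
  (c⁹)³: (c²) · c⁹ = c¹¹
  (c⁹)⁴: (c¹¹) · c⁹ = c⁴

Answer: c⁴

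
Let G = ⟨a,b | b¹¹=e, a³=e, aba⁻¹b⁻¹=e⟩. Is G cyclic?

|G| = 33. The element ab has order 33 (its powers give 33 distinct elements), so ⟨ab⟩ = G and G is cyclic.

Answer: Yes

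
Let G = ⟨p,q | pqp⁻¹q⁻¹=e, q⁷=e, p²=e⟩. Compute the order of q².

Compute successive powers until reaching e:
  (q²)¹ = q², (q²)² = q⁴, (q²)³ = q⁶, (q²)⁴ = q, (q²)⁵ = q³, (q²)⁶ = q⁵, (q²)⁷ = e.
The smallest positive k with (q²)ᵏ = e is 7.

Answer: 7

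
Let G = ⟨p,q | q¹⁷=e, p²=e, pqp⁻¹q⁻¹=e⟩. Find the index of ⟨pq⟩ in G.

First find ord(pq) by computing successive powers:
  (pq)¹ = pq, (pq)² = q², (pq)³ = pq³, (pq)⁴ = q⁴, (pq)⁵ = pq⁵, (pq)⁶ = q⁶, (pq)⁷ = pq⁷, (pq)⁸ = q⁸, (pq)⁹ = pq⁹, (pq)¹⁰ = q¹⁰, (pq)¹¹ = pq¹¹, (pq)¹² = q¹², (pq)¹³ = pq¹³, (pq)¹⁴ = q¹⁴, (pq)¹⁵ = pq¹⁵, (pq)¹⁶ = q¹⁶, (pq)¹⁷ = p, (pq)¹⁸ = q, (pq)¹⁹ = pq², (pq)²⁰ = q³, (pq)²¹ = pq⁴, (pq)²² = q⁵, (pq)²³ = pq⁶, (pq)²⁴ = q⁷, (pq)²⁵ = pq⁸, (pq)²⁶ = q⁹, (pq)²⁷ = pq¹⁰, (pq)²⁸ = q¹¹, (pq)²⁹ = pq¹², (pq)³⁰ = q¹³, (pq)³¹ = pq¹⁴, (pq)³² = q¹⁵, (pq)³³ = pq¹⁶, (pq)³⁴ = e.
So |⟨pq⟩| = ord(pq) = 34. With |G| = 34, by Lagrange [G : ⟨pq⟩] = 34/34 = 1.

Answer: 1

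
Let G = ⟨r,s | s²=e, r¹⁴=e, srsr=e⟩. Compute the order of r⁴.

Compute successive powers until reaching e:
  (r⁴)¹ = r⁴, (r⁴)² = r⁸, (r⁴)³ = r¹², (r⁴)⁴ = r², (r⁴)⁵ = r⁶, (r⁴)⁶ = r¹⁰, (r⁴)⁷ = e.
The smallest positive k with (r⁴)ᵏ = e is 7.

Answer: 7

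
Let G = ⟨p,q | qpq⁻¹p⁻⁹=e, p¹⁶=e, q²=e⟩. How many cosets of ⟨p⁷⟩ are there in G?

First find ord(p⁷) by computing successive powers:
  (p⁷)¹ = p⁷, (p⁷)² = p¹⁴, (p⁷)³ = p⁵, (p⁷)⁴ = p¹², (p⁷)⁵ = p³, (p⁷)⁶ = p¹⁰, (p⁷)⁷ = p, (p⁷)⁸ = p⁸, (p⁷)⁹ = p¹⁵, (p⁷)¹⁰ = p⁶, (p⁷)¹¹ = p¹³, (p⁷)¹² = p⁴, (p⁷)¹³ = p¹¹, (p⁷)¹⁴ = p², (p⁷)¹⁵ = p⁹, (p⁷)¹⁶ = e.
So |⟨p⁷⟩| = ord(p⁷) = 16. With |G| = 32, by Lagrange [G : ⟨p⁷⟩] = 32/16 = 2.

Answer: 2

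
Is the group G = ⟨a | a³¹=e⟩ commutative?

G has a single generator, so G is cyclic and hence abelian.

Answer: Yes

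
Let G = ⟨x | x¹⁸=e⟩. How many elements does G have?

G is generated by a single element, so G is cyclic. The relator gives x¹⁸ = e and no smaller power is forced to be e, so the 18 powers {e, x, x², x³, x⁴, x⁵, x⁶, x⁷, x⁸, x⁹, x¹², x¹³, x¹¹, x¹⁰, x¹⁴, x¹⁵, x¹⁶, x¹⁷} are distinct. Hence |G| = 18.

Answer: 18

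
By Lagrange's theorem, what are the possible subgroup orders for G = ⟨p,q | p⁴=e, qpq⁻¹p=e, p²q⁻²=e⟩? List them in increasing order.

|G| = 8 = 2³. By Lagrange's theorem the order of any subgroup divides 8; the divisors of 8 are 1, 2, 4, 8.

Answer: 1, 2, 4, 8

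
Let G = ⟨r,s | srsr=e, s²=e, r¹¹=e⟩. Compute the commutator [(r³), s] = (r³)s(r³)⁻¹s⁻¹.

[(r³), s] = (r³)·s·(r³)⁻¹·s⁻¹.
  (r³) · s = r³s
  (r³s) · (r⁸) = r⁶s
  (r⁶s) · s = r⁶

Answer: r⁶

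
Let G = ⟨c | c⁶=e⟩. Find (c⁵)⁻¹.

The order of (c⁵) is 6 (smallest k with (c⁵)ᵏ = e), so (c⁵)⁻¹ = (c⁵)⁵ = c.
Check: (c⁵) · c → (c⁵) · c = e, giving e as required.

Answer: c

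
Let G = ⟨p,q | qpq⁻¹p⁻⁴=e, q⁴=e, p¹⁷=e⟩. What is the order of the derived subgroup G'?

G' = [G, G] is generated by all commutators. The generator-pair commutators are: [p, q] = p¹⁴.
The subgroup they normally generate is {e, p, p², p³, p⁴, p⁵, p⁶, p⁷, p⁸, p⁹, p¹⁰, p¹¹, p¹², p¹³, p¹⁴, p¹⁵, p¹⁶}, of order 17.
Check: |G/G'| = 68/17 = 4 is the order of the abelianisation.

Answer: 17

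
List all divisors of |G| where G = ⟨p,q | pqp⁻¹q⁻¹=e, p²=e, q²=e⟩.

|G| = 4 = 2². By Lagrange's theorem the order of any subgroup divides 4; the divisors of 4 are 1, 2, 4.

Answer: 1, 2, 4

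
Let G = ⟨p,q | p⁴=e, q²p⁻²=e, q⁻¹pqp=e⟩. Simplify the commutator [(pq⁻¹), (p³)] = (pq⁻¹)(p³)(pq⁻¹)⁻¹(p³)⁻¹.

[(pq⁻¹), (p³)] = (pq⁻¹)·(p³)·(pq⁻¹)⁻¹·(p³)⁻¹.
  (pq⁻¹) · (p³) = q
  q · (pq) = p
  p · p = p²

Answer: p²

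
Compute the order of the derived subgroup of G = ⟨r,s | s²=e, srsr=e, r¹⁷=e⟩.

G' = [G, G] is generated by all commutators. The generator-pair commutators are: [r, s] = r².
The subgroup they normally generate is {e, r, r², r³, r⁴, r⁵, r⁶, r⁷, r⁸, r⁹, r¹⁰, r¹¹, r¹², r¹³, r¹⁴, r¹⁵, r¹⁶}, of order 17.
Check: |G/G'| = 34/17 = 2 is the order of the abelianisation.

Answer: 17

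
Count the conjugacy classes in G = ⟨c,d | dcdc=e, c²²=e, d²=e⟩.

The conjugacy classes (representative and size) are:
  [e] (size 1), [c] (size 2), [c²] (size 2), [c¹⁹] (size 2), [c⁴] (size 2), [c⁵] (size 2), [c⁶] (size 2), [c⁷] (size 2), [c⁸] (size 2), [c¹³] (size 2), [c¹⁰] (size 2), [c¹¹] (size 1), [c⁶d] (size 11), [cd] (size 11).
Class equation: 1 + 2 + 2 + 2 + 2 + 2 + 2 + 2 + 2 + 2 + 2 + 1 + 11 + 11 = 44 = |G|. So G has 14 conjugacy classes.

Answer: 14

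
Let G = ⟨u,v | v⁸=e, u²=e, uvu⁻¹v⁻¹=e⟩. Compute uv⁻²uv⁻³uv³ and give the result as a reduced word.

Multiply left to right, reducing at each step:
  u · v⁻² = uv⁶
  (uv⁶) · u = v⁶
  (v⁶) · v⁻³ = v³
  (v³) · u = uv³
  (uv³) · v³ = uv⁶

Answer: uv⁶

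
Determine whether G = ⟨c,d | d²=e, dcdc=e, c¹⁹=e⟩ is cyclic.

Every cyclic group is abelian. But c·d = cd while d·c = c¹⁸d, so c·d ≠ d·c and G is not abelian. Hence G is not cyclic.

Answer: No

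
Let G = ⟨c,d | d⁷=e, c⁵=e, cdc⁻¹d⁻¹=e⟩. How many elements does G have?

Enumerate words in the generators, reducing via the relations: the distinct elements are
  {c, d, e, cd, c², c³, c⁴, d², d³, d⁴, d⁵, d⁶, cd², cd³, cd⁴, cd⁵, cd⁶, c²d, c³d, c⁴d, c²d², c²d³, c²d⁴, c²d⁵, c²d⁶, c³d², c³d³, c³d⁴, c³d⁵, c³d⁶, c⁴d², c⁴d³, c⁴d⁴, c⁴d⁵, c⁴d⁶}.
No further products give new elements, so |G| = 35.

Answer: 35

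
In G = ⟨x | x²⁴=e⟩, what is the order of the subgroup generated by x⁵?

|⟨x⁵⟩| equals the order of x⁵. Compute successive powers until reaching e:
  (x⁵)¹ = x⁵, (x⁵)² = x¹⁰, (x⁵)³ = x¹⁵, (x⁵)⁴ = x²⁰, (x⁵)⁵ = x, (x⁵)⁶ = x⁶, (x⁵)⁷ = x¹¹, (x⁵)⁸ = x¹⁶, (x⁵)⁹ = x²¹, (x⁵)¹⁰ = x², (x⁵)¹¹ = x⁷, (x⁵)¹² = x¹², (x⁵)¹³ = x¹⁷, (x⁵)¹⁴ = x²², (x⁵)¹⁵ = x³, (x⁵)¹⁶ = x⁸, (x⁵)¹⁷ = x¹³, (x⁵)¹⁸ = x¹⁸, (x⁵)¹⁹ = x²³, (x⁵)²⁰ = x⁴, (x⁵)²¹ = x⁹, (x⁵)²² = x¹⁴, (x⁵)²³ = x¹⁹, (x⁵)²⁴ = e.
The smallest positive k with (x⁵)ᵏ = e is 24, so |⟨x⁵⟩| = 24.

Answer: 24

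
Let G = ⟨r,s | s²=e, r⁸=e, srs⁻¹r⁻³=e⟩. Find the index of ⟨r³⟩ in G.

First find ord(r³) by computing successive powers:
  (r³)¹ = r³, (r³)² = r⁶, (r³)³ = r, (r³)⁴ = r⁴, (r³)⁵ = r⁷, (r³)⁶ = r², (r³)⁷ = r⁵, (r³)⁸ = e.
So |⟨r³⟩| = ord(r³) = 8. With |G| = 16, by Lagrange [G : ⟨r³⟩] = 16/8 = 2.

Answer: 2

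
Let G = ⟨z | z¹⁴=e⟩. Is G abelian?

G has a single generator, so G is cyclic and hence abelian.

Answer: Yes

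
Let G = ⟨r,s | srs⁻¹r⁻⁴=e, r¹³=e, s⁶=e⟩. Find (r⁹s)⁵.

Compute successive powers of (r⁹s), reducing at each step:
  (r⁹s)²: (r⁹s) · r⁹ = r⁶s;   (r⁶s) · s = r⁶s²
  (r⁹s)³: (r⁶s²) · r⁹ = r⁷s²;   (r⁷s²) · s = r⁷s³
  (r⁹s)⁴: (r⁷s³) · r⁹ = r¹¹s³;   (r¹¹s³) · s = r¹¹s⁴
  (r⁹s)⁵: (r¹¹s⁴) · r⁹ = rs⁴;   (rs⁴) · s = rs⁵

Answer: rs⁵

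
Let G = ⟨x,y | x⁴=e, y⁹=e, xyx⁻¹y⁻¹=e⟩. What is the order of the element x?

Compute successive powers until reaching e:
  x¹ = x, x² = x², x³ = x³, x⁴ = e.
The smallest positive k with xᵏ = e is 4.

Answer: 4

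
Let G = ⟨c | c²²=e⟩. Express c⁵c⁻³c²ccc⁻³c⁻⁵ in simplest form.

Multiply left to right, reducing at each step:
  (c⁵) · c⁻³ = c²
  (c²) · c² = c⁴
  (c⁴) · c = c⁵
  (c⁵) · c = c⁶
  (c⁶) · c⁻³ = c³
  (c³) · c⁻⁵ = c²⁰

Answer: c²⁰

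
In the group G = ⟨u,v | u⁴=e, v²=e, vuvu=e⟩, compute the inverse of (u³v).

The order of (u³v) is 2 (smallest k with (u³v)ᵏ = e), so (u³v)⁻¹ = (u³v)¹ = u³v.
Check: (u³v) · (u³v) → (u³v) · u³ = v;   v · v = e, giving e as required.

Answer: u³v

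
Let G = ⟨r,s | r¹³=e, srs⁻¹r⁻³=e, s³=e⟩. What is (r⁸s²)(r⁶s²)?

Compute (r⁸s²) · (r⁶s²) by multiplying left to right and reducing via the relations at each step:
  (r⁸s²) · r⁶ = r¹⁰s²
  (r¹⁰s²) · s² = r¹⁰s

Answer: r¹⁰s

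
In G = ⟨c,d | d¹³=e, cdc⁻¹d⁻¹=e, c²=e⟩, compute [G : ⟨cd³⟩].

First find ord(cd³) by computing successive powers:
  (cd³)¹ = cd³, (cd³)² = d⁶, (cd³)³ = cd⁹, (cd³)⁴ = d¹², (cd³)⁵ = cd², (cd³)⁶ = d⁵, (cd³)⁷ = cd⁸, (cd³)⁸ = d¹¹, (cd³)⁹ = cd, (cd³)¹⁰ = d⁴, (cd³)¹¹ = cd⁷, (cd³)¹² = d¹⁰, (cd³)¹³ = c, (cd³)¹⁴ = d³, (cd³)¹⁵ = cd⁶, (cd³)¹⁶ = d⁹, (cd³)¹⁷ = cd¹², (cd³)¹⁸ = d², (cd³)¹⁹ = cd⁵, (cd³)²⁰ = d⁸, (cd³)²¹ = cd¹¹, (cd³)²² = d, (cd³)²³ = cd⁴, (cd³)²⁴ = d⁷, (cd³)²⁵ = cd¹⁰, (cd³)²⁶ = e.
So |⟨cd³⟩| = ord(cd³) = 26. With |G| = 26, by Lagrange [G : ⟨cd³⟩] = 26/26 = 1.

Answer: 1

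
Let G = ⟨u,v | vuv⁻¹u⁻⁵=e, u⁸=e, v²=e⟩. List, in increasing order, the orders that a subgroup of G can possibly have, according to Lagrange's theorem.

|G| = 16 = 2⁴. By Lagrange's theorem the order of any subgroup divides 16; the divisors of 16 are 1, 2, 4, 8, 16.

Answer: 1, 2, 4, 8, 16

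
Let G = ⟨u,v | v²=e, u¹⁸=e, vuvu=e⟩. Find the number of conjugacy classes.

The conjugacy classes (representative and size) are:
  [e] (size 1), [u] (size 2), [u²] (size 2), [u³] (size 2), [u¹⁴] (size 2), [u⁵] (size 2), [u¹²] (size 2), [u⁷] (size 2), [u¹⁰] (size 2), [u⁹] (size 1), [u¹⁰v] (size 9), [uv] (size 9).
Class equation: 1 + 2 + 2 + 2 + 2 + 2 + 2 + 2 + 2 + 1 + 9 + 9 = 36 = |G|. So G has 12 conjugacy classes.

Answer: 12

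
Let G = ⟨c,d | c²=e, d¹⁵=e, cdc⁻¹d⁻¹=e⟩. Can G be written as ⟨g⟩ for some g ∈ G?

|G| = 30. The element cd has order 30 (its powers give 30 distinct elements), so ⟨cd⟩ = G and G is cyclic.

Answer: Yes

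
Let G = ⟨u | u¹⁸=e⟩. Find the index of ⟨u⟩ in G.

First find ord(u) by computing successive powers:
  u¹ = u, u² = u², u³ = u³, u⁴ = u⁴, u⁵ = u⁵, u⁶ = u⁶, u⁷ = u⁷, u⁸ = u⁸, u⁹ = u⁹, u¹⁰ = u¹⁰, u¹¹ = u¹¹, u¹² = u¹², u¹³ = u¹³, u¹⁴ = u¹⁴, u¹⁵ = u¹⁵, u¹⁶ = u¹⁶, u¹⁷ = u¹⁷, u¹⁸ = e.
So |⟨u⟩| = ord(u) = 18. With |G| = 18, by Lagrange [G : ⟨u⟩] = 18/18 = 1.

Answer: 1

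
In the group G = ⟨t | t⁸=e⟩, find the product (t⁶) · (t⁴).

Compute (t⁶) · (t⁴) by multiplying left to right and reducing via the relations at each step:
  (t⁶) · t⁴ = t²

Answer: t²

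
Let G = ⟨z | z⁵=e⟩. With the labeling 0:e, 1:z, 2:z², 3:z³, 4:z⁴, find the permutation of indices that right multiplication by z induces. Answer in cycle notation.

(0 1 2 3 4)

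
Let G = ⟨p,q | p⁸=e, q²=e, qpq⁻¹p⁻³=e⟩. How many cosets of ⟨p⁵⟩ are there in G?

First find ord(p⁵) by computing successive powers:
  (p⁵)¹ = p⁵, (p⁵)² = p², (p⁵)³ = p⁷, (p⁵)⁴ = p⁴, (p⁵)⁵ = p, (p⁵)⁶ = p⁶, (p⁵)⁷ = p³, (p⁵)⁸ = e.
So |⟨p⁵⟩| = ord(p⁵) = 8. With |G| = 16, by Lagrange [G : ⟨p⁵⟩] = 16/8 = 2.

Answer: 2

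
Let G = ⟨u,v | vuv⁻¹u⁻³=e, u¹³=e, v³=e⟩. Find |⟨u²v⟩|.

|⟨u²v⟩| equals the order of u²v. Compute successive powers until reaching e:
  (u²v)¹ = u²v, (u²v)² = u⁸v², (u²v)³ = e.
The smallest positive k with (u²v)ᵏ = e is 3, so |⟨u²v⟩| = 3.

Answer: 3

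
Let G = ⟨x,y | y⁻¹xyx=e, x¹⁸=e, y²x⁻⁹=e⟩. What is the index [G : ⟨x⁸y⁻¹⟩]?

First find ord(x⁸y⁻¹) by computing successive powers:
  (x⁸y⁻¹)¹ = x⁸y⁻¹, (x⁸y⁻¹)² = x⁹, (x⁸y⁻¹)³ = x⁸y, (x⁸y⁻¹)⁴ = e.
So |⟨x⁸y⁻¹⟩| = ord(x⁸y⁻¹) = 4. With |G| = 36, by Lagrange [G : ⟨x⁸y⁻¹⟩] = 36/4 = 9.

Answer: 9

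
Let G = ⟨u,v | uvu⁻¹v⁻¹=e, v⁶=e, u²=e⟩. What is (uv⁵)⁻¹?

The order of (uv⁵) is 6 (smallest k with (uv⁵)ᵏ = e), so (uv⁵)⁻¹ = (uv⁵)⁵ = uv.
Check: (uv⁵) · (uv) → (uv⁵) · u = v⁵;   (v⁵) · v = e, giving e as required.

Answer: uv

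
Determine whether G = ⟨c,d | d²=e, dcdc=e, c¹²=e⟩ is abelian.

c·d = cd but d·c = c¹¹d, so c·d ≠ d·c and G is not abelian.

Answer: No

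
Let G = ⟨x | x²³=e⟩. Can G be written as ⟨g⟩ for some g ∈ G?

|G| = 23. The element x has order 23 (its powers give 23 distinct elements), so ⟨x⟩ = G and G is cyclic.

Answer: Yes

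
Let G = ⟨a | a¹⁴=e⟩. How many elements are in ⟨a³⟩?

|⟨a³⟩| equals the order of a³. Compute successive powers until reaching e:
  (a³)¹ = a³, (a³)² = a⁶, (a³)³ = a⁹, (a³)⁴ = a¹², (a³)⁵ = a, (a³)⁶ = a⁴, (a³)⁷ = a⁷, (a³)⁸ = a¹⁰, (a³)⁹ = a¹³, (a³)¹⁰ = a², (a³)¹¹ = a⁵, (a³)¹² = a⁸, (a³)¹³ = a¹¹, (a³)¹⁴ = e.
The smallest positive k with (a³)ᵏ = e is 14, so |⟨a³⟩| = 14.

Answer: 14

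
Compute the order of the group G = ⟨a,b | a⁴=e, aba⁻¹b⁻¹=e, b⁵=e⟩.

Enumerate words in the generators, reducing via the relations: the distinct elements are
  {a, b, e, ab, a², a³, b², b³, b⁴, ab², ab³, ab⁴, a²b, a³b, a²b², a²b³, a²b⁴, a³b², a³b³, a³b⁴}.
No further products give new elements, so |G| = 20.

Answer: 20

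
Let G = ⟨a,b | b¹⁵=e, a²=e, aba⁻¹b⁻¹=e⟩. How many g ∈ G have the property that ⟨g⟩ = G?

G is cyclic of order 30. An element generates G iff its order is 30, and a cyclic group of order 30 has exactly φ(30) = 8 such elements.

Answer: 8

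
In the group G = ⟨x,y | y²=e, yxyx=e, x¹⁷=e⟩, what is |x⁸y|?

Compute successive powers until reaching e:
  (x⁸y)¹ = x⁸y, (x⁸y)² = e.
The smallest positive k with (x⁸y)ᵏ = e is 2.

Answer: 2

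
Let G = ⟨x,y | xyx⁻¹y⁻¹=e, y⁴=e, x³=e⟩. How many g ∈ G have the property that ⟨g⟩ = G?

G is cyclic of order 12. An element generates G iff its order is 12, and a cyclic group of order 12 has exactly φ(12) = 4 such elements.

Answer: 4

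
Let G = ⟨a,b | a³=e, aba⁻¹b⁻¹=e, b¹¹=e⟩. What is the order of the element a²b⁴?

Compute successive powers until reaching e:
  (a²b⁴)¹ = a²b⁴, (a²b⁴)² = ab⁸, (a²b⁴)³ = b, (a²b⁴)⁴ = a²b⁵, (a²b⁴)⁵ = ab⁹, (a²b⁴)⁶ = b², (a²b⁴)⁷ = a²b⁶, (a²b⁴)⁸ = ab¹⁰, (a²b⁴)⁹ = b³, (a²b⁴)¹⁰ = a²b⁷, (a²b⁴)¹¹ = a, (a²b⁴)¹² = b⁴, (a²b⁴)¹³ = a²b⁸, (a²b⁴)¹⁴ = ab, (a²b⁴)¹⁵ = b⁵, (a²b⁴)¹⁶ = a²b⁹, (a²b⁴)¹⁷ = ab², (a²b⁴)¹⁸ = b⁶, (a²b⁴)¹⁹ = a²b¹⁰, (a²b⁴)²⁰ = ab³, (a²b⁴)²¹ = b⁷, (a²b⁴)²² = a², (a²b⁴)²³ = ab⁴, (a²b⁴)²⁴ = b⁸, (a²b⁴)²⁵ = a²b, (a²b⁴)²⁶ = ab⁵, (a²b⁴)²⁷ = b⁹, (a²b⁴)²⁸ = a²b², (a²b⁴)²⁹ = ab⁶, (a²b⁴)³⁰ = b¹⁰, (a²b⁴)³¹ = a²b³, (a²b⁴)³² = ab⁷, (a²b⁴)³³ = e.
The smallest positive k with (a²b⁴)ᵏ = e is 33.

Answer: 33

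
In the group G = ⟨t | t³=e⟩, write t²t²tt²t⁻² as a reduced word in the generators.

Multiply left to right, reducing at each step:
  (t²) · t² = t
  t · t = t²
  (t²) · t² = t
  t · t⁻² = t²

Answer: t²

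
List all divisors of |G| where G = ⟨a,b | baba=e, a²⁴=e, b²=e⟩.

|G| = 48 = 2⁴ · 3. By Lagrange's theorem the order of any subgroup divides 48; the divisors of 48 are 1, 2, 3, 4, 6, 8, 12, 16, 24, 48.

Answer: 1, 2, 3, 4, 6, 8, 12, 16, 24, 48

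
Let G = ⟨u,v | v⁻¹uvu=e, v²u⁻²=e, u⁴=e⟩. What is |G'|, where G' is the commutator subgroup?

G' = [G, G] is generated by all commutators. The generator-pair commutators are: [u, v] = u².
The subgroup they normally generate is {e, u²}, of order 2.
Check: |G/G'| = 8/2 = 4 is the order of the abelianisation.

Answer: 2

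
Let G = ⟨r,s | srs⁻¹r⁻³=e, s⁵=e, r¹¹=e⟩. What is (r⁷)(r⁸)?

Compute (r⁷) · (r⁸) by multiplying left to right and reducing via the relations at each step:
  (r⁷) · r⁸ = r⁴

Answer: r⁴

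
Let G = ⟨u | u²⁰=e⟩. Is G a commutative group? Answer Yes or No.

G has a single generator, so G is cyclic and hence abelian.

Answer: Yes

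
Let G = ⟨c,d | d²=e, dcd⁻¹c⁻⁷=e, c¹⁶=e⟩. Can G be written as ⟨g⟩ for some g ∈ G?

Every cyclic group is abelian. But c·d = cd while d·c = c⁷d, so c·d ≠ d·c and G is not abelian. Hence G is not cyclic.

Answer: No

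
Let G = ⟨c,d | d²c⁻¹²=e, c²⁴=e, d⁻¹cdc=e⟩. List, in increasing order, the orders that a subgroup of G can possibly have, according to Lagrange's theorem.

|G| = 48 = 2⁴ · 3. By Lagrange's theorem the order of any subgroup divides 48; the divisors of 48 are 1, 2, 3, 4, 6, 8, 12, 16, 24, 48.

Answer: 1, 2, 3, 4, 6, 8, 12, 16, 24, 48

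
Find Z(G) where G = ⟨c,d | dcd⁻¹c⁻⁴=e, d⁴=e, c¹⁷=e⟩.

An element z ∈ Z(G) iff z commutes with every generator.
For example e is central: e·c = c = c·e; e·d = d = d·e.
Whereas c ∉ Z(G) since c·d = cd ≠ c⁴d = d·c.
Checking each of the 68 elements this way gives Z(G) = {e}, of order 1.

Answer: {e}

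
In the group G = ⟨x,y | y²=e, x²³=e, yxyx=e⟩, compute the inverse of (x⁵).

The order of (x⁵) is 23 (smallest k with (x⁵)ᵏ = e), so (x⁵)⁻¹ = (x⁵)²² = x¹⁸.
Check: (x⁵) · (x¹⁸) → (x⁵) · x¹⁸ = e, giving e as required.

Answer: x¹⁸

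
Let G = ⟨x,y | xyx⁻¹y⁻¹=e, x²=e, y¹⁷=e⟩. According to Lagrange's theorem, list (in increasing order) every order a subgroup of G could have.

|G| = 34 = 2 · 17. By Lagrange's theorem the order of any subgroup divides 34; the divisors of 34 are 1, 2, 17, 34.

Answer: 1, 2, 17, 34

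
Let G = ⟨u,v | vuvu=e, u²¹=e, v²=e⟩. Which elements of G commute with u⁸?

⟨u⁸⟩ ⊆ C_G(u⁸) since powers of u⁸ commute with u⁸; so |C_G(u⁸)| ≥ |⟨u⁸⟩| = 21.
By orbit–stabilizer, |C_G(u⁸)| = |G| / |conj. class of u⁸| = 42 / 2 = 21.
The 21 elements commuting with u⁸ are {e, u, u², u³, u⁴, u⁵, u⁶, u⁷, u⁸, u⁹, u¹⁰, u¹¹, u¹², u¹³, u¹⁴, u¹⁵, u¹⁶, u¹⁷, u¹⁸, u¹⁹, u²⁰}.

Answer: {e, u, u², u³, u⁴, u⁵, u⁶, u⁷, u⁸, u⁹, u¹⁰, u¹¹, u¹², u¹³, u¹⁴, u¹⁵, u¹⁶, u¹⁷, u¹⁸, u¹⁹, u²⁰}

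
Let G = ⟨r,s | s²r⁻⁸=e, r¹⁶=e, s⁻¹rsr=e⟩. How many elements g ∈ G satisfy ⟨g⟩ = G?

⟨g⟩ = G would require ord(g) = |G| = 32, but the maximum element order in G is 16 < 32. So G is not cyclic and no single element generates it: the count is 0.

Answer: 0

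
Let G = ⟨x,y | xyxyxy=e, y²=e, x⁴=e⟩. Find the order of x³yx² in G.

Compute successive powers until reaching e:
  (x³yx²)¹ = x³yx², (x³yx²)² = x²yx, (x³yx²)³ = e.
The smallest positive k with (x³yx²)ᵏ = e is 3.

Answer: 3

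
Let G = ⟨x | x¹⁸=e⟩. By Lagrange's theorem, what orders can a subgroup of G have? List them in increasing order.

|G| = 18 = 2 · 3². By Lagrange's theorem the order of any subgroup divides 18; the divisors of 18 are 1, 2, 3, 6, 9, 18.

Answer: 1, 2, 3, 6, 9, 18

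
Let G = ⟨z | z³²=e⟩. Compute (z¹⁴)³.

Compute successive powers of (z¹⁴), reducing at each step:
  (z¹⁴)²: (z¹⁴) · z¹⁴ = z²⁸
  (z¹⁴)³: (z²⁸) · z¹⁴ = z¹⁰

Answer: z¹⁰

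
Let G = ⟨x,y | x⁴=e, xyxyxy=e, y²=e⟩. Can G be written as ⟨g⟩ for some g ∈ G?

Every cyclic group is abelian. But x·y = xy while y·x = yx, so x·y ≠ y·x and G is not abelian. Hence G is not cyclic.

Answer: No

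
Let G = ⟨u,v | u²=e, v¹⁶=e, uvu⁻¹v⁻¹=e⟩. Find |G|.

Enumerate words in the generators, reducing via the relations: the distinct elements are
  {e, u, v, uv, v², v³, v⁴, v⁵, v⁶, v⁷, v⁸, v⁹, uv², uv³, uv⁴, uv⁵, uv⁶, uv⁷, uv⁸, uv⁹, v¹², v¹³, v¹¹, v¹⁰, v¹⁴, v¹⁵, uv¹², uv¹³, uv¹¹, uv¹⁰, uv¹⁴, uv¹⁵}.
No further products give new elements, so |G| = 32.

Answer: 32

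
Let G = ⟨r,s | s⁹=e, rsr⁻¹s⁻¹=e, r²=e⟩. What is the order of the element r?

Compute successive powers until reaching e:
  r¹ = r, r² = e.
The smallest positive k with rᵏ = e is 2.

Answer: 2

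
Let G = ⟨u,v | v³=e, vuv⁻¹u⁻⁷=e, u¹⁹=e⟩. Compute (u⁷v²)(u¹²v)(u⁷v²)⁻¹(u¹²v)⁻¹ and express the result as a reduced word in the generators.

[(u⁷v²), (u¹²v)] = (u⁷v²)·(u¹²v)·(u⁷v²)⁻¹·(u¹²v)⁻¹.
  (u⁷v²) · (u¹²v) = u⁶
  (u⁶) · (u⁸v) = u¹⁴v
  (u¹⁴v) · (uv²) = u²

Answer: u²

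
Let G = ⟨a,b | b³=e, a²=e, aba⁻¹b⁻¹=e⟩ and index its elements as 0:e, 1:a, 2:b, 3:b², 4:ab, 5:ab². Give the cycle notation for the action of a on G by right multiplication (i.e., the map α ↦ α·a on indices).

(0 1)(2 4)(3 5)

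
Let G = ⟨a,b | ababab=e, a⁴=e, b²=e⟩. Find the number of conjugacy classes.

The conjugacy classes (representative and size) are:
  [e] (size 1), [a³] (size 6), [a²ba²b] (size 3), [aba³] (size 6), [ba³] (size 8).
Class equation: 1 + 6 + 3 + 6 + 8 = 24 = |G|. So G has 5 conjugacy classes.

Answer: 5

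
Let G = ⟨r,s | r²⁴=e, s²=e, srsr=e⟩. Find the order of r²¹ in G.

Compute successive powers until reaching e:
  (r²¹)¹ = r²¹, (r²¹)² = r¹⁸, (r²¹)³ = r¹⁵, (r²¹)⁴ = r¹², (r²¹)⁵ = r⁹, (r²¹)⁶ = r⁶, (r²¹)⁷ = r³, (r²¹)⁸ = e.
The smallest positive k with (r²¹)ᵏ = e is 8.

Answer: 8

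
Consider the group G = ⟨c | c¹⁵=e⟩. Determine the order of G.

G is generated by a single element, so G is cyclic. The relator gives c¹⁵ = e and no smaller power is forced to be e, so the 15 powers {c, e, c², c³, c⁴, c⁵, c⁶, c⁷, c⁸, c⁹, c¹², c¹³, c¹¹, c¹⁰, c¹⁴} are distinct. Hence |G| = 15.

Answer: 15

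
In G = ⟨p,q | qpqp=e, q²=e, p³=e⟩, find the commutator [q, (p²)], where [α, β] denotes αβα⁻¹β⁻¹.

[q, (p²)] = q·(p²)·q⁻¹·(p²)⁻¹.
  q · (p²) = pq
  (pq) · q = p
  p · p = p²

Answer: p²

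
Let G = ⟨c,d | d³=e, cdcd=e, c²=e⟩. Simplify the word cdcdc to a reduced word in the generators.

Multiply left to right, reducing at each step:
  c · d = cd
  (cd) · c = d²
  (d²) · d = e
  e · c = c

Answer: c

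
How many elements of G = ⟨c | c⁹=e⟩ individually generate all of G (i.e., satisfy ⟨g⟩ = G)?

G is cyclic of order 9. An element generates G iff its order is 9, and a cyclic group of order 9 has exactly φ(9) = 6 such elements.

Answer: 6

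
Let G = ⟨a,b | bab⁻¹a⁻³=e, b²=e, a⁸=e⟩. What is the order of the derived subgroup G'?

G' = [G, G] is generated by all commutators. The generator-pair commutators are: [a, b] = a⁶.
The subgroup they normally generate is {e, a², a⁴, a⁶}, of order 4.
Check: |G/G'| = 16/4 = 4 is the order of the abelianisation.

Answer: 4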